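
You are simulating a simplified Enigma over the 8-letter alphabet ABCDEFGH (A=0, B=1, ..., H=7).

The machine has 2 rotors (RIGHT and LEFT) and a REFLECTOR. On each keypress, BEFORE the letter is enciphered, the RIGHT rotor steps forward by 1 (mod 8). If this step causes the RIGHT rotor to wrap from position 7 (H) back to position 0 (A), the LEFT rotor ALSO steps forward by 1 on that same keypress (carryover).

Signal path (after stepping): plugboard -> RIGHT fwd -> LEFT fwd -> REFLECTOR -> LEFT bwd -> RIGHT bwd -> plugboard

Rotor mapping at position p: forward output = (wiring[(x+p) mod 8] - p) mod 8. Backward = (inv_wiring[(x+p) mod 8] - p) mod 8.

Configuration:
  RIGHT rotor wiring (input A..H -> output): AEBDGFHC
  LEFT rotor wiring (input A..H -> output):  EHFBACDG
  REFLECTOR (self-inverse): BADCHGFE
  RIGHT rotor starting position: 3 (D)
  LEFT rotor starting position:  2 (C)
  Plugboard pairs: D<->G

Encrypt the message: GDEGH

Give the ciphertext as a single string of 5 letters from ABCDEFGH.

Char 1 ('G'): step: R->4, L=2; G->plug->D->R->G->L->C->refl->D->L'->A->R'->F->plug->F
Char 2 ('D'): step: R->5, L=2; D->plug->G->R->G->L->C->refl->D->L'->A->R'->A->plug->A
Char 3 ('E'): step: R->6, L=2; E->plug->E->R->D->L->A->refl->B->L'->E->R'->B->plug->B
Char 4 ('G'): step: R->7, L=2; G->plug->D->R->C->L->G->refl->F->L'->H->R'->F->plug->F
Char 5 ('H'): step: R->0, L->3 (L advanced); H->plug->H->R->C->L->H->refl->E->L'->G->R'->E->plug->E

Answer: FABFE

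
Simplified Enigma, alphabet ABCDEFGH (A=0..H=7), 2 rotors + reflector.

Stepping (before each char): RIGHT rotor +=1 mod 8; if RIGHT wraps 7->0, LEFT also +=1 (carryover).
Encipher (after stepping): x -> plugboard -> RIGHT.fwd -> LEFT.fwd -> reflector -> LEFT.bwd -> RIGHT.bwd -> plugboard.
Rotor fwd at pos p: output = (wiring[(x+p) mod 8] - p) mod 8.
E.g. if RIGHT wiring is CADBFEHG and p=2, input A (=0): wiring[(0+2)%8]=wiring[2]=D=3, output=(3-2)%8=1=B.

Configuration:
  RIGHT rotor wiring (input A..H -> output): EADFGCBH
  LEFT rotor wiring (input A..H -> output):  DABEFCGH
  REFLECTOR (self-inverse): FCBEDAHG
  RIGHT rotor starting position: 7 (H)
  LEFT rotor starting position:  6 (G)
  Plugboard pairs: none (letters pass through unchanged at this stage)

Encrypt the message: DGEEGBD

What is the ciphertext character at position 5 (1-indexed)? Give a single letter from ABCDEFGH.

Char 1 ('D'): step: R->0, L->7 (L advanced); D->plug->D->R->F->L->G->refl->H->L'->H->R'->H->plug->H
Char 2 ('G'): step: R->1, L=7; G->plug->G->R->G->L->D->refl->E->L'->B->R'->E->plug->E
Char 3 ('E'): step: R->2, L=7; E->plug->E->R->H->L->H->refl->G->L'->F->R'->F->plug->F
Char 4 ('E'): step: R->3, L=7; E->plug->E->R->E->L->F->refl->A->L'->A->R'->H->plug->H
Char 5 ('G'): step: R->4, L=7; G->plug->G->R->H->L->H->refl->G->L'->F->R'->C->plug->C

C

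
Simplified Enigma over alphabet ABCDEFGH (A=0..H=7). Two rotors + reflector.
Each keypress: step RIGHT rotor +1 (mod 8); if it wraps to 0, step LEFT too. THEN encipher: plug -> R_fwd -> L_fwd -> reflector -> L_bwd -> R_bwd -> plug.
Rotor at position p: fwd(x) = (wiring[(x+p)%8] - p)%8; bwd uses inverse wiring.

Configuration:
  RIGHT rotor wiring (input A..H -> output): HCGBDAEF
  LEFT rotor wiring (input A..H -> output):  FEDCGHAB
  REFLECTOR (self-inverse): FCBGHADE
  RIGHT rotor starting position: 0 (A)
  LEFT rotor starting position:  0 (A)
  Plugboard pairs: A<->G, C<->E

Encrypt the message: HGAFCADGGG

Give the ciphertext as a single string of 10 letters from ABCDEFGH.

Char 1 ('H'): step: R->1, L=0; H->plug->H->R->G->L->A->refl->F->L'->A->R'->C->plug->E
Char 2 ('G'): step: R->2, L=0; G->plug->A->R->E->L->G->refl->D->L'->C->R'->E->plug->C
Char 3 ('A'): step: R->3, L=0; A->plug->G->R->H->L->B->refl->C->L'->D->R'->H->plug->H
Char 4 ('F'): step: R->4, L=0; F->plug->F->R->G->L->A->refl->F->L'->A->R'->C->plug->E
Char 5 ('C'): step: R->5, L=0; C->plug->E->R->F->L->H->refl->E->L'->B->R'->F->plug->F
Char 6 ('A'): step: R->6, L=0; A->plug->G->R->F->L->H->refl->E->L'->B->R'->C->plug->E
Char 7 ('D'): step: R->7, L=0; D->plug->D->R->H->L->B->refl->C->L'->D->R'->C->plug->E
Char 8 ('G'): step: R->0, L->1 (L advanced); G->plug->A->R->H->L->E->refl->H->L'->F->R'->H->plug->H
Char 9 ('G'): step: R->1, L=1; G->plug->A->R->B->L->C->refl->B->L'->C->R'->D->plug->D
Char 10 ('G'): step: R->2, L=1; G->plug->A->R->E->L->G->refl->D->L'->A->R'->H->plug->H

Answer: ECHEFEEHDH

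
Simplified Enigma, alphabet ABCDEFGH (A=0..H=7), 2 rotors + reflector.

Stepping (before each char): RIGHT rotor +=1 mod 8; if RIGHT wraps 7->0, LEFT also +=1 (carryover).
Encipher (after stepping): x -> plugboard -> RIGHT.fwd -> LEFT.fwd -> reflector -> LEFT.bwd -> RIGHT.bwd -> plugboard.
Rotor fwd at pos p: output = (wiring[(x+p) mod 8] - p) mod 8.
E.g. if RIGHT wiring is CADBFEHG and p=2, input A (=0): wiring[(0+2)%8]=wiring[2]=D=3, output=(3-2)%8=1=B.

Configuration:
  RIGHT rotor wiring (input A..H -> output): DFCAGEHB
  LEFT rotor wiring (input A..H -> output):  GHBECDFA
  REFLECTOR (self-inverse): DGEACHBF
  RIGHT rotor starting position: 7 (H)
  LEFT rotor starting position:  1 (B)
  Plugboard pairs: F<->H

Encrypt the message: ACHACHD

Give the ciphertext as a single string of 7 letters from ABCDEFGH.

Answer: BGABDGG

Derivation:
Char 1 ('A'): step: R->0, L->2 (L advanced); A->plug->A->R->D->L->B->refl->G->L'->F->R'->B->plug->B
Char 2 ('C'): step: R->1, L=2; C->plug->C->R->H->L->F->refl->H->L'->A->R'->G->plug->G
Char 3 ('H'): step: R->2, L=2; H->plug->F->R->H->L->F->refl->H->L'->A->R'->A->plug->A
Char 4 ('A'): step: R->3, L=2; A->plug->A->R->F->L->G->refl->B->L'->D->R'->B->plug->B
Char 5 ('C'): step: R->4, L=2; C->plug->C->R->D->L->B->refl->G->L'->F->R'->D->plug->D
Char 6 ('H'): step: R->5, L=2; H->plug->F->R->F->L->G->refl->B->L'->D->R'->G->plug->G
Char 7 ('D'): step: R->6, L=2; D->plug->D->R->H->L->F->refl->H->L'->A->R'->G->plug->G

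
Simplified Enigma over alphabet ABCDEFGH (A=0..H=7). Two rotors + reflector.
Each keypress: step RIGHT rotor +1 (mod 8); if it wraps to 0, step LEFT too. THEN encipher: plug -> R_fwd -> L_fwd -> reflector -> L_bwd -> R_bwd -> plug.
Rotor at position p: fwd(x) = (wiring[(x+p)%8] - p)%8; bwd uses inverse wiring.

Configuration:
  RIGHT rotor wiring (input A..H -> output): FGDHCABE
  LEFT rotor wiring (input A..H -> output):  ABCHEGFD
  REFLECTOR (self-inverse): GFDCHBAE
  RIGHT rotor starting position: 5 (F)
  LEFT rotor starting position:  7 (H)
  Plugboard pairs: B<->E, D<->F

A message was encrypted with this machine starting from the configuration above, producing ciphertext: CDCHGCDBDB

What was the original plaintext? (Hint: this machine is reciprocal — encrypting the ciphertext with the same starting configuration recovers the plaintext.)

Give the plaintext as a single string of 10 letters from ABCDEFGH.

Char 1 ('C'): step: R->6, L=7; C->plug->C->R->H->L->G->refl->A->L'->E->R'->G->plug->G
Char 2 ('D'): step: R->7, L=7; D->plug->F->R->D->L->D->refl->C->L'->C->R'->H->plug->H
Char 3 ('C'): step: R->0, L->0 (L advanced); C->plug->C->R->D->L->H->refl->E->L'->E->R'->H->plug->H
Char 4 ('H'): step: R->1, L=0; H->plug->H->R->E->L->E->refl->H->L'->D->R'->G->plug->G
Char 5 ('G'): step: R->2, L=0; G->plug->G->R->D->L->H->refl->E->L'->E->R'->H->plug->H
Char 6 ('C'): step: R->3, L=0; C->plug->C->R->F->L->G->refl->A->L'->A->R'->H->plug->H
Char 7 ('D'): step: R->4, L=0; D->plug->F->R->C->L->C->refl->D->L'->H->R'->G->plug->G
Char 8 ('B'): step: R->5, L=0; B->plug->E->R->B->L->B->refl->F->L'->G->R'->F->plug->D
Char 9 ('D'): step: R->6, L=0; D->plug->F->R->B->L->B->refl->F->L'->G->R'->B->plug->E
Char 10 ('B'): step: R->7, L=0; B->plug->E->R->A->L->A->refl->G->L'->F->R'->A->plug->A

Answer: GHHGHHGDEA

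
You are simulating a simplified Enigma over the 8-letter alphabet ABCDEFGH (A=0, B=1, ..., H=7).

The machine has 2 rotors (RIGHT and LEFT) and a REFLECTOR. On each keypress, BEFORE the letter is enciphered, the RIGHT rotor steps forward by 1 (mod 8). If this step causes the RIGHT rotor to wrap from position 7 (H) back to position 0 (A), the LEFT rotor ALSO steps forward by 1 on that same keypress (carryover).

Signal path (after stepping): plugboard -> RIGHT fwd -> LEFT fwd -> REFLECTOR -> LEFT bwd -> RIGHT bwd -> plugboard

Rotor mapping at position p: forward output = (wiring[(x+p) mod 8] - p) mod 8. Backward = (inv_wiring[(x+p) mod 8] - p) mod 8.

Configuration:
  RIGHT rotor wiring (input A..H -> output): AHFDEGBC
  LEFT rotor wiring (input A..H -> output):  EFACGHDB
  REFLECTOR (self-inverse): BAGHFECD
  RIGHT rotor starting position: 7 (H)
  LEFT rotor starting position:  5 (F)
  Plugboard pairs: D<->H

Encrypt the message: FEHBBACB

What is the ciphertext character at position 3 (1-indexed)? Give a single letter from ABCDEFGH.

Char 1 ('F'): step: R->0, L->6 (L advanced); F->plug->F->R->G->L->A->refl->B->L'->H->R'->B->plug->B
Char 2 ('E'): step: R->1, L=6; E->plug->E->R->F->L->E->refl->F->L'->A->R'->F->plug->F
Char 3 ('H'): step: R->2, L=6; H->plug->D->R->E->L->C->refl->G->L'->C->R'->C->plug->C

C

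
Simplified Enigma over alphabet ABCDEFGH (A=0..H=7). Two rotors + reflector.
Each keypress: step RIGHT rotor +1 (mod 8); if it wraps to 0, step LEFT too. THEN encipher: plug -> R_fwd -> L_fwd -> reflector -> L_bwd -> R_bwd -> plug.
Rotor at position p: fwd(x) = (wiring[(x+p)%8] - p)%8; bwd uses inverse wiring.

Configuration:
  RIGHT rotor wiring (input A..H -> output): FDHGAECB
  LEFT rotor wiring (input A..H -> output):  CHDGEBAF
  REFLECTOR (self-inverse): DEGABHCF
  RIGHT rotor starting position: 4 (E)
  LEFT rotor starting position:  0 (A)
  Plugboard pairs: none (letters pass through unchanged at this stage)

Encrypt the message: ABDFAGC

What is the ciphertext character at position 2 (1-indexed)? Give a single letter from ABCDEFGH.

Char 1 ('A'): step: R->5, L=0; A->plug->A->R->H->L->F->refl->H->L'->B->R'->G->plug->G
Char 2 ('B'): step: R->6, L=0; B->plug->B->R->D->L->G->refl->C->L'->A->R'->F->plug->F

F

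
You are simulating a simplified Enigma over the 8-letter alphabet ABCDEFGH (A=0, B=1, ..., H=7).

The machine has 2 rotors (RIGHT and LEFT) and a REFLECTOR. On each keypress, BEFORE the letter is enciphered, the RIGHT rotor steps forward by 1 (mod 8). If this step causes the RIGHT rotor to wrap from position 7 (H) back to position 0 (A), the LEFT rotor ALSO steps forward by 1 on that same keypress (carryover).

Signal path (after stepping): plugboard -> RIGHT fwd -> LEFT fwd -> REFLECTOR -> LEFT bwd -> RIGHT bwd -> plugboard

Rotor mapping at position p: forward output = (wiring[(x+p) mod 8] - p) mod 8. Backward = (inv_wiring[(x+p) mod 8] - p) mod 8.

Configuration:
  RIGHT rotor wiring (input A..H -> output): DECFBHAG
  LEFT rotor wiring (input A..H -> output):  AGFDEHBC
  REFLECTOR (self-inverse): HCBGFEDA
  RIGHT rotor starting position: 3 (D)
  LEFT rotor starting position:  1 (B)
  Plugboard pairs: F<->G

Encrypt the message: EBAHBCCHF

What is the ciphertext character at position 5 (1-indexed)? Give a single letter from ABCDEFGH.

Char 1 ('E'): step: R->4, L=1; E->plug->E->R->H->L->H->refl->A->L'->F->R'->A->plug->A
Char 2 ('B'): step: R->5, L=1; B->plug->B->R->D->L->D->refl->G->L'->E->R'->H->plug->H
Char 3 ('A'): step: R->6, L=1; A->plug->A->R->C->L->C->refl->B->L'->G->R'->D->plug->D
Char 4 ('H'): step: R->7, L=1; H->plug->H->R->B->L->E->refl->F->L'->A->R'->G->plug->F
Char 5 ('B'): step: R->0, L->2 (L advanced); B->plug->B->R->E->L->H->refl->A->L'->F->R'->D->plug->D

D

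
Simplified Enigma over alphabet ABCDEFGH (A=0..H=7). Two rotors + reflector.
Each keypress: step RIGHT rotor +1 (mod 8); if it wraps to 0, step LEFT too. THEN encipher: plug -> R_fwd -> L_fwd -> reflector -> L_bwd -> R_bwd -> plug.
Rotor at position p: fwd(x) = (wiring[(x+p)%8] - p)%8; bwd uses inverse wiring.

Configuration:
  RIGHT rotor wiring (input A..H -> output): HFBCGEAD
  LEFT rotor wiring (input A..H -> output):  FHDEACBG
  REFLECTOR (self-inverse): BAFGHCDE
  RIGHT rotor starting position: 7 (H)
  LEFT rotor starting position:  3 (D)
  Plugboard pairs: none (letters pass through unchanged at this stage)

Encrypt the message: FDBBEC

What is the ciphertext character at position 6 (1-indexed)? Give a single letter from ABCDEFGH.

Char 1 ('F'): step: R->0, L->4 (L advanced); F->plug->F->R->E->L->B->refl->A->L'->H->R'->A->plug->A
Char 2 ('D'): step: R->1, L=4; D->plug->D->R->F->L->D->refl->G->L'->B->R'->C->plug->C
Char 3 ('B'): step: R->2, L=4; B->plug->B->R->A->L->E->refl->H->L'->G->R'->E->plug->E
Char 4 ('B'): step: R->3, L=4; B->plug->B->R->D->L->C->refl->F->L'->C->R'->G->plug->G
Char 5 ('E'): step: R->4, L=4; E->plug->E->R->D->L->C->refl->F->L'->C->R'->A->plug->A
Char 6 ('C'): step: R->5, L=4; C->plug->C->R->G->L->H->refl->E->L'->A->R'->E->plug->E

E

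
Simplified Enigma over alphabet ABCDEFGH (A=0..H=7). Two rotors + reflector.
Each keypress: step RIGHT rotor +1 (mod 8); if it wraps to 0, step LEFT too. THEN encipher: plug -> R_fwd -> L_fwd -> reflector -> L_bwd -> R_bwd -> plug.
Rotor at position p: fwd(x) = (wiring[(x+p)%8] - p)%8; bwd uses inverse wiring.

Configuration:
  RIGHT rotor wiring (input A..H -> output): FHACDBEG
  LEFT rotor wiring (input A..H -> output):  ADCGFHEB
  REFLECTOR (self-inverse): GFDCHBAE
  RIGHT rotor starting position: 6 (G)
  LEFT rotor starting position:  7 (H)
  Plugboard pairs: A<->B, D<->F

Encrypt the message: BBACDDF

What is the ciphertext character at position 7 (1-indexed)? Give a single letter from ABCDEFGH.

Char 1 ('B'): step: R->7, L=7; B->plug->A->R->H->L->F->refl->B->L'->B->R'->D->plug->F
Char 2 ('B'): step: R->0, L->0 (L advanced); B->plug->A->R->F->L->H->refl->E->L'->G->R'->H->plug->H
Char 3 ('A'): step: R->1, L=0; A->plug->B->R->H->L->B->refl->F->L'->E->R'->H->plug->H
Char 4 ('C'): step: R->2, L=0; C->plug->C->R->B->L->D->refl->C->L'->C->R'->E->plug->E
Char 5 ('D'): step: R->3, L=0; D->plug->F->R->C->L->C->refl->D->L'->B->R'->D->plug->F
Char 6 ('D'): step: R->4, L=0; D->plug->F->R->D->L->G->refl->A->L'->A->R'->C->plug->C
Char 7 ('F'): step: R->5, L=0; F->plug->D->R->A->L->A->refl->G->L'->D->R'->F->plug->D

D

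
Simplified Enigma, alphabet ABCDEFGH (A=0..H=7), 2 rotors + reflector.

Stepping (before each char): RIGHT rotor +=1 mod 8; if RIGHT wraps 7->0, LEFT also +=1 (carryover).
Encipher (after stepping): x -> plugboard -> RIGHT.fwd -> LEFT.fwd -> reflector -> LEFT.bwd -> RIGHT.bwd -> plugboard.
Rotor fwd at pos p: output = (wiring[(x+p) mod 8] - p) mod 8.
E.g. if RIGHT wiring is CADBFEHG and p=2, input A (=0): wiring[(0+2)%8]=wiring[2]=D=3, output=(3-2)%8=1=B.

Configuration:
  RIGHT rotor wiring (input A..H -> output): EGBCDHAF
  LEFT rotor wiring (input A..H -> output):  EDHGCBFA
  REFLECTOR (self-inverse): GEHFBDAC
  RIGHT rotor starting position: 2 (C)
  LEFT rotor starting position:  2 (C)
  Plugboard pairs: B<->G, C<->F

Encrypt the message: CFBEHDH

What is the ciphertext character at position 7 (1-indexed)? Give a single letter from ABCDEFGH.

Char 1 ('C'): step: R->3, L=2; C->plug->F->R->B->L->E->refl->B->L'->H->R'->A->plug->A
Char 2 ('F'): step: R->4, L=2; F->plug->C->R->E->L->D->refl->F->L'->A->R'->E->plug->E
Char 3 ('B'): step: R->5, L=2; B->plug->G->R->F->L->G->refl->A->L'->C->R'->A->plug->A
Char 4 ('E'): step: R->6, L=2; E->plug->E->R->D->L->H->refl->C->L'->G->R'->C->plug->F
Char 5 ('H'): step: R->7, L=2; H->plug->H->R->B->L->E->refl->B->L'->H->R'->C->plug->F
Char 6 ('D'): step: R->0, L->3 (L advanced); D->plug->D->R->C->L->G->refl->A->L'->G->R'->B->plug->G
Char 7 ('H'): step: R->1, L=3; H->plug->H->R->D->L->C->refl->H->L'->B->R'->C->plug->F

F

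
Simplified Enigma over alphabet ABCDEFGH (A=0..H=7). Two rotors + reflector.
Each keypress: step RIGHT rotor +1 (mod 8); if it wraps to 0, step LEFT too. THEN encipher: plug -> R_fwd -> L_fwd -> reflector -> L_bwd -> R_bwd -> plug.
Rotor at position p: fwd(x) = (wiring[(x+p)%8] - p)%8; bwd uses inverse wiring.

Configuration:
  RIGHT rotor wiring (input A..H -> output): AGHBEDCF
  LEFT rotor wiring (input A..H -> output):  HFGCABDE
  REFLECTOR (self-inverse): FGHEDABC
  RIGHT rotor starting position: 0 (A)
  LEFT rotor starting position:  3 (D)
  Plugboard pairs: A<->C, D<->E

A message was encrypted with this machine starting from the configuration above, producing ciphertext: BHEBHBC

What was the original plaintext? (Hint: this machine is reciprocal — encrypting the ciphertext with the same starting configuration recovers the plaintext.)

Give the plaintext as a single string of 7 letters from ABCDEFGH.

Char 1 ('B'): step: R->1, L=3; B->plug->B->R->G->L->C->refl->H->L'->A->R'->C->plug->A
Char 2 ('H'): step: R->2, L=3; H->plug->H->R->E->L->B->refl->G->L'->C->R'->C->plug->A
Char 3 ('E'): step: R->3, L=3; E->plug->D->R->H->L->D->refl->E->L'->F->R'->F->plug->F
Char 4 ('B'): step: R->4, L=3; B->plug->B->R->H->L->D->refl->E->L'->F->R'->H->plug->H
Char 5 ('H'): step: R->5, L=3; H->plug->H->R->H->L->D->refl->E->L'->F->R'->B->plug->B
Char 6 ('B'): step: R->6, L=3; B->plug->B->R->H->L->D->refl->E->L'->F->R'->H->plug->H
Char 7 ('C'): step: R->7, L=3; C->plug->A->R->G->L->C->refl->H->L'->A->R'->D->plug->E

Answer: AAFHBHE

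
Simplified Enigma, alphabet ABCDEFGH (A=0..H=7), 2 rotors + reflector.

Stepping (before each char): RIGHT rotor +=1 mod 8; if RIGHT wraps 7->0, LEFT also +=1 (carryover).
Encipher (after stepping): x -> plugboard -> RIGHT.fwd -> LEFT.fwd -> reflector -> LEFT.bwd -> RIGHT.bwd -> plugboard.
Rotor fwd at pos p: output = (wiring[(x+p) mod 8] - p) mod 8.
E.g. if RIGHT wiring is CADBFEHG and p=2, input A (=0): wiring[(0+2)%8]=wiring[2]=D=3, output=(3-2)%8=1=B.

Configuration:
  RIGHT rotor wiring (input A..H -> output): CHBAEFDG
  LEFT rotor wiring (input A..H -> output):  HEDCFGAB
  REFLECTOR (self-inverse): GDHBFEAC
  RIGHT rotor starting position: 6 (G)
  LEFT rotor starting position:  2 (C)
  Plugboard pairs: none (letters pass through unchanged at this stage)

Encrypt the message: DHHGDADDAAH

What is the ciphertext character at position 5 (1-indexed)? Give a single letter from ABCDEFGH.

Char 1 ('D'): step: R->7, L=2; D->plug->D->R->C->L->D->refl->B->L'->A->R'->C->plug->C
Char 2 ('H'): step: R->0, L->3 (L advanced); H->plug->H->R->G->L->B->refl->D->L'->C->R'->A->plug->A
Char 3 ('H'): step: R->1, L=3; H->plug->H->R->B->L->C->refl->H->L'->A->R'->B->plug->B
Char 4 ('G'): step: R->2, L=3; G->plug->G->R->A->L->H->refl->C->L'->B->R'->E->plug->E
Char 5 ('D'): step: R->3, L=3; D->plug->D->R->A->L->H->refl->C->L'->B->R'->B->plug->B

B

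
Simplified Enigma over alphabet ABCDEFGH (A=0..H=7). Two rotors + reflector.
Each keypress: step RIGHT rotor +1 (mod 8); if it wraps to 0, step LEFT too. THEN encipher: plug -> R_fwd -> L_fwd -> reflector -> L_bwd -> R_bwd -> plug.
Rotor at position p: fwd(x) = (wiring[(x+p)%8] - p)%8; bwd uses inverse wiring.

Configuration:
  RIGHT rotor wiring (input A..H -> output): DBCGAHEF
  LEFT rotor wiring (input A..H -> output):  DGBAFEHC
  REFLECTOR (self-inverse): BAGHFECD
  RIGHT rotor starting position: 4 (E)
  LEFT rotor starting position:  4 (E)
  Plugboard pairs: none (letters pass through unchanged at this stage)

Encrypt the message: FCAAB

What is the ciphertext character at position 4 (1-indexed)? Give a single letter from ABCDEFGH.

Char 1 ('F'): step: R->5, L=4; F->plug->F->R->F->L->C->refl->G->L'->D->R'->H->plug->H
Char 2 ('C'): step: R->6, L=4; C->plug->C->R->F->L->C->refl->G->L'->D->R'->D->plug->D
Char 3 ('A'): step: R->7, L=4; A->plug->A->R->G->L->F->refl->E->L'->H->R'->E->plug->E
Char 4 ('A'): step: R->0, L->5 (L advanced); A->plug->A->R->D->L->G->refl->C->L'->B->R'->B->plug->B

B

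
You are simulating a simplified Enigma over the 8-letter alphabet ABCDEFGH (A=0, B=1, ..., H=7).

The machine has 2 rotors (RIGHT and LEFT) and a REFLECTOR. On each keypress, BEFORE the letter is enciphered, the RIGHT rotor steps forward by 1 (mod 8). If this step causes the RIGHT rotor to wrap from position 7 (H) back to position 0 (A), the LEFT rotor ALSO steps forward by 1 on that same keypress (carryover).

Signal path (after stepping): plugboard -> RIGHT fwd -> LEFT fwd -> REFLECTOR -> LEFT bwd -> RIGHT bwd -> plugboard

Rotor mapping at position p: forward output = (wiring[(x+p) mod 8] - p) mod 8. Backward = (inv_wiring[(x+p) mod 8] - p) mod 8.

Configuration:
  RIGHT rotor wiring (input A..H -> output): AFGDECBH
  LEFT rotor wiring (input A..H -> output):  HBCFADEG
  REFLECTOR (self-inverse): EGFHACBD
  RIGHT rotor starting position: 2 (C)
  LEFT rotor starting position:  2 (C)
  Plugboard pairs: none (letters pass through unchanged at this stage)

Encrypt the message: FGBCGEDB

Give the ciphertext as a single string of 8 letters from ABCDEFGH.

Char 1 ('F'): step: R->3, L=2; F->plug->F->R->F->L->E->refl->A->L'->A->R'->A->plug->A
Char 2 ('G'): step: R->4, L=2; G->plug->G->R->C->L->G->refl->B->L'->D->R'->D->plug->D
Char 3 ('B'): step: R->5, L=2; B->plug->B->R->E->L->C->refl->F->L'->G->R'->G->plug->G
Char 4 ('C'): step: R->6, L=2; C->plug->C->R->C->L->G->refl->B->L'->D->R'->A->plug->A
Char 5 ('G'): step: R->7, L=2; G->plug->G->R->D->L->B->refl->G->L'->C->R'->H->plug->H
Char 6 ('E'): step: R->0, L->3 (L advanced); E->plug->E->R->E->L->D->refl->H->L'->H->R'->H->plug->H
Char 7 ('D'): step: R->1, L=3; D->plug->D->R->D->L->B->refl->G->L'->G->R'->G->plug->G
Char 8 ('B'): step: R->2, L=3; B->plug->B->R->B->L->F->refl->C->L'->A->R'->D->plug->D

Answer: ADGAHHGD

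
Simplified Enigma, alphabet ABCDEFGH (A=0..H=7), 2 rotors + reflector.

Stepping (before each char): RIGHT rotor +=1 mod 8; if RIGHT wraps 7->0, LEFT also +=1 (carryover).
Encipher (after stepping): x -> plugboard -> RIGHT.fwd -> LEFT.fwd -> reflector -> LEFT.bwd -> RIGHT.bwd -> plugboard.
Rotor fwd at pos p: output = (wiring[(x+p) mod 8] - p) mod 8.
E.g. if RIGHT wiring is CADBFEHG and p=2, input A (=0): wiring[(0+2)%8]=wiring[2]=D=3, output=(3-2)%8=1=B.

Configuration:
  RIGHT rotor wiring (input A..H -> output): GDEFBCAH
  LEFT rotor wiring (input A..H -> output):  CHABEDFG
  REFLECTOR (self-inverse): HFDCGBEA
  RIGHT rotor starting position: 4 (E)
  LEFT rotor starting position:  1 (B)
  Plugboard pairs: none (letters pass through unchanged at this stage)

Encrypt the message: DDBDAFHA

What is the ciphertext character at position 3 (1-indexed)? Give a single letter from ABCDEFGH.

Char 1 ('D'): step: R->5, L=1; D->plug->D->R->B->L->H->refl->A->L'->C->R'->C->plug->C
Char 2 ('D'): step: R->6, L=1; D->plug->D->R->F->L->E->refl->G->L'->A->R'->C->plug->C
Char 3 ('B'): step: R->7, L=1; B->plug->B->R->H->L->B->refl->F->L'->G->R'->E->plug->E

E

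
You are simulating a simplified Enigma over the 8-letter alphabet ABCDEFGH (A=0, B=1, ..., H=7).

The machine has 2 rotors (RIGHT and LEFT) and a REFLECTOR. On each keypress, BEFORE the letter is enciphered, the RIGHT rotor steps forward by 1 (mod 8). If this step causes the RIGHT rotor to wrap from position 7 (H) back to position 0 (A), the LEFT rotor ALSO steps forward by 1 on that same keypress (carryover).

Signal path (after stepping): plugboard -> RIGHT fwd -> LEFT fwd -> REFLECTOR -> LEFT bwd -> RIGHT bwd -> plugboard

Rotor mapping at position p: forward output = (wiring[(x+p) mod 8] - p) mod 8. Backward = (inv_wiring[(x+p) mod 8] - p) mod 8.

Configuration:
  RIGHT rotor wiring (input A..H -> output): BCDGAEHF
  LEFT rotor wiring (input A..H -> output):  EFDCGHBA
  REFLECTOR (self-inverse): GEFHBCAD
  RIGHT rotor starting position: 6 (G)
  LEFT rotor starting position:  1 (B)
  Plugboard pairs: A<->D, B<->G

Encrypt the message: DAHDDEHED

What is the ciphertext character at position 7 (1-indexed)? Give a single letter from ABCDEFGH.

Char 1 ('D'): step: R->7, L=1; D->plug->A->R->G->L->H->refl->D->L'->H->R'->E->plug->E
Char 2 ('A'): step: R->0, L->2 (L advanced); A->plug->D->R->G->L->C->refl->F->L'->D->R'->C->plug->C
Char 3 ('H'): step: R->1, L=2; H->plug->H->R->A->L->B->refl->E->L'->C->R'->B->plug->G
Char 4 ('D'): step: R->2, L=2; D->plug->A->R->B->L->A->refl->G->L'->F->R'->E->plug->E
Char 5 ('D'): step: R->3, L=2; D->plug->A->R->D->L->F->refl->C->L'->G->R'->F->plug->F
Char 6 ('E'): step: R->4, L=2; E->plug->E->R->F->L->G->refl->A->L'->B->R'->D->plug->A
Char 7 ('H'): step: R->5, L=2; H->plug->H->R->D->L->F->refl->C->L'->G->R'->F->plug->F

F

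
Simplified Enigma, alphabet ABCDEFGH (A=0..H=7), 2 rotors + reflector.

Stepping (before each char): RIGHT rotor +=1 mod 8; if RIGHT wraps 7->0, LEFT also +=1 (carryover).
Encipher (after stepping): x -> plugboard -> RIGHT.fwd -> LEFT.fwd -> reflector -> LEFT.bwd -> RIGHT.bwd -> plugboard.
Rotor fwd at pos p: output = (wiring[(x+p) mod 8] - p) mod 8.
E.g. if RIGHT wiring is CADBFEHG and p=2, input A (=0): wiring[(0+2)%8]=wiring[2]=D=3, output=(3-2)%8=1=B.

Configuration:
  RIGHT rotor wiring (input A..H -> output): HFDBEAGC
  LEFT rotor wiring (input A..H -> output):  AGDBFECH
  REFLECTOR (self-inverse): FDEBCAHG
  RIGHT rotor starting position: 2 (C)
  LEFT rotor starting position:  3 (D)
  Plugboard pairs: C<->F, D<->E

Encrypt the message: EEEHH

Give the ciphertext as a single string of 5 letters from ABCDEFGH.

Answer: HFCGC

Derivation:
Char 1 ('E'): step: R->3, L=3; E->plug->D->R->D->L->H->refl->G->L'->A->R'->H->plug->H
Char 2 ('E'): step: R->4, L=3; E->plug->D->R->G->L->D->refl->B->L'->C->R'->C->plug->F
Char 3 ('E'): step: R->5, L=3; E->plug->D->R->C->L->B->refl->D->L'->G->R'->F->plug->C
Char 4 ('H'): step: R->6, L=3; H->plug->H->R->C->L->B->refl->D->L'->G->R'->G->plug->G
Char 5 ('H'): step: R->7, L=3; H->plug->H->R->H->L->A->refl->F->L'->F->R'->F->plug->C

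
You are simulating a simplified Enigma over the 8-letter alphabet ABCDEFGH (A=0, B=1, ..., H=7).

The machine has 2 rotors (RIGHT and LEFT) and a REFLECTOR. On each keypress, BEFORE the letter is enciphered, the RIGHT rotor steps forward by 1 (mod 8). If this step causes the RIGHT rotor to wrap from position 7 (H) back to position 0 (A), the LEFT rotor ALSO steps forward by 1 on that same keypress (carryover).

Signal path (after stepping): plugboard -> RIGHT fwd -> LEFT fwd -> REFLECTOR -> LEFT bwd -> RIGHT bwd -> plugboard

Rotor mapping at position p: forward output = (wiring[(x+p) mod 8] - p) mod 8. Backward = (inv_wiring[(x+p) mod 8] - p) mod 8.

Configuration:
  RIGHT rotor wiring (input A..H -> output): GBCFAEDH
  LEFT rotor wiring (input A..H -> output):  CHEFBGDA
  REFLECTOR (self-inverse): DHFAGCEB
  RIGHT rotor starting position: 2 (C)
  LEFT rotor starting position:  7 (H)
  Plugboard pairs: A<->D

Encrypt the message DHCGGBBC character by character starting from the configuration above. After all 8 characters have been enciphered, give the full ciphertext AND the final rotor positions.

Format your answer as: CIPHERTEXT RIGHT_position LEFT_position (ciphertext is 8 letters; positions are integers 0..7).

Answer: CEABAFCH 2 0

Derivation:
Char 1 ('D'): step: R->3, L=7; D->plug->A->R->C->L->A->refl->D->L'->B->R'->C->plug->C
Char 2 ('H'): step: R->4, L=7; H->plug->H->R->B->L->D->refl->A->L'->C->R'->E->plug->E
Char 3 ('C'): step: R->5, L=7; C->plug->C->R->C->L->A->refl->D->L'->B->R'->D->plug->A
Char 4 ('G'): step: R->6, L=7; G->plug->G->R->C->L->A->refl->D->L'->B->R'->B->plug->B
Char 5 ('G'): step: R->7, L=7; G->plug->G->R->F->L->C->refl->F->L'->D->R'->D->plug->A
Char 6 ('B'): step: R->0, L->0 (L advanced); B->plug->B->R->B->L->H->refl->B->L'->E->R'->F->plug->F
Char 7 ('B'): step: R->1, L=0; B->plug->B->R->B->L->H->refl->B->L'->E->R'->C->plug->C
Char 8 ('C'): step: R->2, L=0; C->plug->C->R->G->L->D->refl->A->L'->H->R'->H->plug->H
Final: ciphertext=CEABAFCH, RIGHT=2, LEFT=0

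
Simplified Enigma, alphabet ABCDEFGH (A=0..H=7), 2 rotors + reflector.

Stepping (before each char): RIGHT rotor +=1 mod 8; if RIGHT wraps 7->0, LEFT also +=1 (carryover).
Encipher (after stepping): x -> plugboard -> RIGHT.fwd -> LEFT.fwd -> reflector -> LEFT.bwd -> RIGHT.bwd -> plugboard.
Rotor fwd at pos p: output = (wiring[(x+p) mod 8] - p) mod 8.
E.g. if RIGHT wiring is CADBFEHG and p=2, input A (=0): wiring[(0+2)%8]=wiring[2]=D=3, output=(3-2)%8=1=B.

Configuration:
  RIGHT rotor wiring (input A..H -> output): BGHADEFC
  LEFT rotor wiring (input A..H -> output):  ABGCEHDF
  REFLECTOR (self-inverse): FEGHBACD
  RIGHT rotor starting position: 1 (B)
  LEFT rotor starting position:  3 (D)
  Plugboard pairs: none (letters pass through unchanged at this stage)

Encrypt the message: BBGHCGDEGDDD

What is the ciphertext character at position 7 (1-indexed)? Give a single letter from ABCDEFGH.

Char 1 ('B'): step: R->2, L=3; B->plug->B->R->G->L->G->refl->C->L'->E->R'->H->plug->H
Char 2 ('B'): step: R->3, L=3; B->plug->B->R->A->L->H->refl->D->L'->H->R'->E->plug->E
Char 3 ('G'): step: R->4, L=3; G->plug->G->R->D->L->A->refl->F->L'->F->R'->E->plug->E
Char 4 ('H'): step: R->5, L=3; H->plug->H->R->G->L->G->refl->C->L'->E->R'->D->plug->D
Char 5 ('C'): step: R->6, L=3; C->plug->C->R->D->L->A->refl->F->L'->F->R'->G->plug->G
Char 6 ('G'): step: R->7, L=3; G->plug->G->R->F->L->F->refl->A->L'->D->R'->A->plug->A
Char 7 ('D'): step: R->0, L->4 (L advanced); D->plug->D->R->A->L->A->refl->F->L'->F->R'->G->plug->G

G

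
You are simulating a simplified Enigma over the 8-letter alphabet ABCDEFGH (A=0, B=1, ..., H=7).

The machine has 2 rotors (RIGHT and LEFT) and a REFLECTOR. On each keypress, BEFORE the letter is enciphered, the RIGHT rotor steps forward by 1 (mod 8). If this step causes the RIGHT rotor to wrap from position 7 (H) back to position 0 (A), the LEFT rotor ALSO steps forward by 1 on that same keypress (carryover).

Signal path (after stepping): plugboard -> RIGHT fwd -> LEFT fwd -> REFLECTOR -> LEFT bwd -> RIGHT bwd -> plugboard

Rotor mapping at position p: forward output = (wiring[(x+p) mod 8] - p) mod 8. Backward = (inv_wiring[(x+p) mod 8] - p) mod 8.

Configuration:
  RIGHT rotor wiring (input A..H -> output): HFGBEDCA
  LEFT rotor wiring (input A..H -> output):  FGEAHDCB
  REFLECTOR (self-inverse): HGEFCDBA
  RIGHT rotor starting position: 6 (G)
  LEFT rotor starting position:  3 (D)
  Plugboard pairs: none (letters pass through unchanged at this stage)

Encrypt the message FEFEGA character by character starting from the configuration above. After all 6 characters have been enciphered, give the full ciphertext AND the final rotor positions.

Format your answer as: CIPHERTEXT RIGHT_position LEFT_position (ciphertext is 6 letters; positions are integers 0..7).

Answer: AGHHFE 4 4

Derivation:
Char 1 ('F'): step: R->7, L=3; F->plug->F->R->F->L->C->refl->E->L'->B->R'->A->plug->A
Char 2 ('E'): step: R->0, L->4 (L advanced); E->plug->E->R->E->L->B->refl->G->L'->C->R'->G->plug->G
Char 3 ('F'): step: R->1, L=4; F->plug->F->R->B->L->H->refl->A->L'->G->R'->H->plug->H
Char 4 ('E'): step: R->2, L=4; E->plug->E->R->A->L->D->refl->F->L'->D->R'->H->plug->H
Char 5 ('G'): step: R->3, L=4; G->plug->G->R->C->L->G->refl->B->L'->E->R'->F->plug->F
Char 6 ('A'): step: R->4, L=4; A->plug->A->R->A->L->D->refl->F->L'->D->R'->E->plug->E
Final: ciphertext=AGHHFE, RIGHT=4, LEFT=4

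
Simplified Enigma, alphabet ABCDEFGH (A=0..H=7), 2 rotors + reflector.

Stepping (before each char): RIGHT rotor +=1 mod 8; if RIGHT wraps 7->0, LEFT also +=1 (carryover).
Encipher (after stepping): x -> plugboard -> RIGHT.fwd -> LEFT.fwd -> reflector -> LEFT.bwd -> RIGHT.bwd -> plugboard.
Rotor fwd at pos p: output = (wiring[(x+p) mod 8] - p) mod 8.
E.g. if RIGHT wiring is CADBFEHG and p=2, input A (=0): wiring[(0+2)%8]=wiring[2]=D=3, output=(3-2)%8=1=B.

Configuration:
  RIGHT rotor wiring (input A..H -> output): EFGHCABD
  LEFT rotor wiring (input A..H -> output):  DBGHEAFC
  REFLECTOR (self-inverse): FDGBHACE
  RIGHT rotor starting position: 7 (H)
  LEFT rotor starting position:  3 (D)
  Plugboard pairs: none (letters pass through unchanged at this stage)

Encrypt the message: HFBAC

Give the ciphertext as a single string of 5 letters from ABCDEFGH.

Char 1 ('H'): step: R->0, L->4 (L advanced); H->plug->H->R->D->L->G->refl->C->L'->G->R'->C->plug->C
Char 2 ('F'): step: R->1, L=4; F->plug->F->R->A->L->A->refl->F->L'->F->R'->B->plug->B
Char 3 ('B'): step: R->2, L=4; B->plug->B->R->F->L->F->refl->A->L'->A->R'->C->plug->C
Char 4 ('A'): step: R->3, L=4; A->plug->A->R->E->L->H->refl->E->L'->B->R'->F->plug->F
Char 5 ('C'): step: R->4, L=4; C->plug->C->R->F->L->F->refl->A->L'->A->R'->E->plug->E

Answer: CBCFE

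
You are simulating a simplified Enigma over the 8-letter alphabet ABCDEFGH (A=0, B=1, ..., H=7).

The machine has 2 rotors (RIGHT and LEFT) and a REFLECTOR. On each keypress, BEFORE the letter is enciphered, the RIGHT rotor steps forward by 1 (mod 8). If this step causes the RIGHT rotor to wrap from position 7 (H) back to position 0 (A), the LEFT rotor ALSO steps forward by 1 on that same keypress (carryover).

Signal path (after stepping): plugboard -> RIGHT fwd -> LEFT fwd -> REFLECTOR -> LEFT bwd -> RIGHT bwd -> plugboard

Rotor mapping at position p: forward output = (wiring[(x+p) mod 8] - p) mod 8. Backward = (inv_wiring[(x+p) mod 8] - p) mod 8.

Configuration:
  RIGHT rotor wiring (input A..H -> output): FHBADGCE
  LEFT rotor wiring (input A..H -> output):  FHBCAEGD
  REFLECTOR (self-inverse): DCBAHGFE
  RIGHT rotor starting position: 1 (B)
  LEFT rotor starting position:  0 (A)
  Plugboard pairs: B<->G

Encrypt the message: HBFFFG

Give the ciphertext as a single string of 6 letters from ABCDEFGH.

Answer: CDGCEC

Derivation:
Char 1 ('H'): step: R->2, L=0; H->plug->H->R->F->L->E->refl->H->L'->B->R'->C->plug->C
Char 2 ('B'): step: R->3, L=0; B->plug->G->R->E->L->A->refl->D->L'->H->R'->D->plug->D
Char 3 ('F'): step: R->4, L=0; F->plug->F->R->D->L->C->refl->B->L'->C->R'->B->plug->G
Char 4 ('F'): step: R->5, L=0; F->plug->F->R->E->L->A->refl->D->L'->H->R'->C->plug->C
Char 5 ('F'): step: R->6, L=0; F->plug->F->R->C->L->B->refl->C->L'->D->R'->E->plug->E
Char 6 ('G'): step: R->7, L=0; G->plug->B->R->G->L->G->refl->F->L'->A->R'->C->plug->C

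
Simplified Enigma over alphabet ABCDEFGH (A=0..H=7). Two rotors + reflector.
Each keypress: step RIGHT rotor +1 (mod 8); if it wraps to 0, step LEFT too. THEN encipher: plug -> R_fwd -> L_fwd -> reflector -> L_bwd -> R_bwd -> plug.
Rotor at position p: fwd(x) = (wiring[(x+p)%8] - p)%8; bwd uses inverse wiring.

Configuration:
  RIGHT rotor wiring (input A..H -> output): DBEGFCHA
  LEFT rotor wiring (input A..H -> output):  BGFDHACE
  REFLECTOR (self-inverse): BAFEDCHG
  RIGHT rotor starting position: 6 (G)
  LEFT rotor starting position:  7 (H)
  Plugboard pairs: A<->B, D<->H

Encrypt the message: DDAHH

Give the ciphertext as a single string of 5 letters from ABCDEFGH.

Char 1 ('D'): step: R->7, L=7; D->plug->H->R->A->L->F->refl->C->L'->B->R'->A->plug->B
Char 2 ('D'): step: R->0, L->0 (L advanced); D->plug->H->R->A->L->B->refl->A->L'->F->R'->E->plug->E
Char 3 ('A'): step: R->1, L=0; A->plug->B->R->D->L->D->refl->E->L'->H->R'->G->plug->G
Char 4 ('H'): step: R->2, L=0; H->plug->D->R->A->L->B->refl->A->L'->F->R'->E->plug->E
Char 5 ('H'): step: R->3, L=0; H->plug->D->R->E->L->H->refl->G->L'->B->R'->H->plug->D

Answer: BEGED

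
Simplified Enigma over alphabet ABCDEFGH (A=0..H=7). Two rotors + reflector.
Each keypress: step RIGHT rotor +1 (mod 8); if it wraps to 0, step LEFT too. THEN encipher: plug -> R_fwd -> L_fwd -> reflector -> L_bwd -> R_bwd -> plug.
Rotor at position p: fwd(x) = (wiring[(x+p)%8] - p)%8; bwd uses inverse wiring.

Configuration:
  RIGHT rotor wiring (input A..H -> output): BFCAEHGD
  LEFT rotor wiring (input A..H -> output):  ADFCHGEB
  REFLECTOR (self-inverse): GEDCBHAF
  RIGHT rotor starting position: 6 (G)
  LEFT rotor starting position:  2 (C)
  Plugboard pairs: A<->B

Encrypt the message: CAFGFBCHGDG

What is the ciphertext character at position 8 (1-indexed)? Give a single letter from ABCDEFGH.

Char 1 ('C'): step: R->7, L=2; C->plug->C->R->G->L->G->refl->A->L'->B->R'->E->plug->E
Char 2 ('A'): step: R->0, L->3 (L advanced); A->plug->B->R->F->L->F->refl->H->L'->A->R'->D->plug->D
Char 3 ('F'): step: R->1, L=3; F->plug->F->R->F->L->F->refl->H->L'->A->R'->H->plug->H
Char 4 ('G'): step: R->2, L=3; G->plug->G->R->H->L->C->refl->D->L'->C->R'->C->plug->C
Char 5 ('F'): step: R->3, L=3; F->plug->F->R->G->L->A->refl->G->L'->E->R'->C->plug->C
Char 6 ('B'): step: R->4, L=3; B->plug->A->R->A->L->H->refl->F->L'->F->R'->E->plug->E
Char 7 ('C'): step: R->5, L=3; C->plug->C->R->G->L->A->refl->G->L'->E->R'->D->plug->D
Char 8 ('H'): step: R->6, L=3; H->plug->H->R->B->L->E->refl->B->L'->D->R'->C->plug->C

C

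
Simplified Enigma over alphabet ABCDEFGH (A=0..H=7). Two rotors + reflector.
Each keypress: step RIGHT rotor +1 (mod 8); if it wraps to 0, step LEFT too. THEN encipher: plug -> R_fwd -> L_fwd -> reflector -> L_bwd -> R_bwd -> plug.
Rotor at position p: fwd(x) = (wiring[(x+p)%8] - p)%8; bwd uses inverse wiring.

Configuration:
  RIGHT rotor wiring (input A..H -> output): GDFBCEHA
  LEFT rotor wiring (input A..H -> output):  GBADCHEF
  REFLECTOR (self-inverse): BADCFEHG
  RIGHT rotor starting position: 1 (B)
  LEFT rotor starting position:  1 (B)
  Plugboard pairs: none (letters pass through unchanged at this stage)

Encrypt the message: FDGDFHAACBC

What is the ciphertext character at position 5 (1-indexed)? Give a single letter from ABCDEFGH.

Char 1 ('F'): step: R->2, L=1; F->plug->F->R->G->L->E->refl->F->L'->H->R'->B->plug->B
Char 2 ('D'): step: R->3, L=1; D->plug->D->R->E->L->G->refl->H->L'->B->R'->C->plug->C
Char 3 ('G'): step: R->4, L=1; G->plug->G->R->B->L->H->refl->G->L'->E->R'->D->plug->D
Char 4 ('D'): step: R->5, L=1; D->plug->D->R->B->L->H->refl->G->L'->E->R'->G->plug->G
Char 5 ('F'): step: R->6, L=1; F->plug->F->R->D->L->B->refl->A->L'->A->R'->C->plug->C

C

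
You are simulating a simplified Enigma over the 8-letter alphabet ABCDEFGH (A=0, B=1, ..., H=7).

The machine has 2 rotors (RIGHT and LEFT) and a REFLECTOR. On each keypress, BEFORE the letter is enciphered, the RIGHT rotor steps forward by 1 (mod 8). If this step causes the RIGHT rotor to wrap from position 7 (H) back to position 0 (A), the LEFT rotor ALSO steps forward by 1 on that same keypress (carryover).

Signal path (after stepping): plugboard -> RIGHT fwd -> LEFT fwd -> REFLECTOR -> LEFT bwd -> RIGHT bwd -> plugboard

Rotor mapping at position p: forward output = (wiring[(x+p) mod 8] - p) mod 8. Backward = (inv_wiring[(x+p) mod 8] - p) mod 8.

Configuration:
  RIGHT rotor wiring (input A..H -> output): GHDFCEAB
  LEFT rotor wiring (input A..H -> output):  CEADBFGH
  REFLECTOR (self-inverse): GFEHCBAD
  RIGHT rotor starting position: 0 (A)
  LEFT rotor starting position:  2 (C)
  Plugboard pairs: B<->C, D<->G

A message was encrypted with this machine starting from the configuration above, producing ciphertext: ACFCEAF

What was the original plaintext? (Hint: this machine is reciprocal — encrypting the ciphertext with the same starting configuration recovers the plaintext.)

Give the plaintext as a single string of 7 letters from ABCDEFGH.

Answer: DGAACCA

Derivation:
Char 1 ('A'): step: R->1, L=2; A->plug->A->R->G->L->A->refl->G->L'->A->R'->G->plug->D
Char 2 ('C'): step: R->2, L=2; C->plug->B->R->D->L->D->refl->H->L'->C->R'->D->plug->G
Char 3 ('F'): step: R->3, L=2; F->plug->F->R->D->L->D->refl->H->L'->C->R'->A->plug->A
Char 4 ('C'): step: R->4, L=2; C->plug->B->R->A->L->G->refl->A->L'->G->R'->A->plug->A
Char 5 ('E'): step: R->5, L=2; E->plug->E->R->C->L->H->refl->D->L'->D->R'->B->plug->C
Char 6 ('A'): step: R->6, L=2; A->plug->A->R->C->L->H->refl->D->L'->D->R'->B->plug->C
Char 7 ('F'): step: R->7, L=2; F->plug->F->R->D->L->D->refl->H->L'->C->R'->A->plug->A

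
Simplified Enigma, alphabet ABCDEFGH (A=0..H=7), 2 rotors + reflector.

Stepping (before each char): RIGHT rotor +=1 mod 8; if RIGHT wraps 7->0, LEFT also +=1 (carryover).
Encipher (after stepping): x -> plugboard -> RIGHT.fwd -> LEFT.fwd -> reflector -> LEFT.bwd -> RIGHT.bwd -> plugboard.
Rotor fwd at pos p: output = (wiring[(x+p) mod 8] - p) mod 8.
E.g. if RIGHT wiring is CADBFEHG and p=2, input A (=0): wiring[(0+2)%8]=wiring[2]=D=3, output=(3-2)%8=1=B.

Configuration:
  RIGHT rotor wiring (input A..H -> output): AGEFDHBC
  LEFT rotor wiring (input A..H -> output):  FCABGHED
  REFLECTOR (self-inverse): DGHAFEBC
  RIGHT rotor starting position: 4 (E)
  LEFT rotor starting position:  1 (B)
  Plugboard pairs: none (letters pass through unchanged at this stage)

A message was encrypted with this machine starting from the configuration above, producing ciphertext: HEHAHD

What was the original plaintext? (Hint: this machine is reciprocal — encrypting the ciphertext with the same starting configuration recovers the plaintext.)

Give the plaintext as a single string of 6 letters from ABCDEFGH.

Answer: EHDDEF

Derivation:
Char 1 ('H'): step: R->5, L=1; H->plug->H->R->G->L->C->refl->H->L'->B->R'->E->plug->E
Char 2 ('E'): step: R->6, L=1; E->plug->E->R->G->L->C->refl->H->L'->B->R'->H->plug->H
Char 3 ('H'): step: R->7, L=1; H->plug->H->R->C->L->A->refl->D->L'->F->R'->D->plug->D
Char 4 ('A'): step: R->0, L->2 (L advanced); A->plug->A->R->A->L->G->refl->B->L'->F->R'->D->plug->D
Char 5 ('H'): step: R->1, L=2; H->plug->H->R->H->L->A->refl->D->L'->G->R'->E->plug->E
Char 6 ('D'): step: R->2, L=2; D->plug->D->R->F->L->B->refl->G->L'->A->R'->F->plug->F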